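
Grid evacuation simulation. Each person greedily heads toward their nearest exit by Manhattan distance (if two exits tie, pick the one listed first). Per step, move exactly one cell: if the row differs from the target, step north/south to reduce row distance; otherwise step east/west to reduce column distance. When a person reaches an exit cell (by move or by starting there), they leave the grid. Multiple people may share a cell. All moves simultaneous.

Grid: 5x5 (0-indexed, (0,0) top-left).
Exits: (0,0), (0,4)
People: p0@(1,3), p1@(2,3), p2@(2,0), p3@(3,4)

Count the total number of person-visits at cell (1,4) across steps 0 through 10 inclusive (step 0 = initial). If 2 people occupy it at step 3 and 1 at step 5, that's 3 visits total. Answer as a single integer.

Step 0: p0@(1,3) p1@(2,3) p2@(2,0) p3@(3,4) -> at (1,4): 0 [-], cum=0
Step 1: p0@(0,3) p1@(1,3) p2@(1,0) p3@(2,4) -> at (1,4): 0 [-], cum=0
Step 2: p0@ESC p1@(0,3) p2@ESC p3@(1,4) -> at (1,4): 1 [p3], cum=1
Step 3: p0@ESC p1@ESC p2@ESC p3@ESC -> at (1,4): 0 [-], cum=1
Total visits = 1

Answer: 1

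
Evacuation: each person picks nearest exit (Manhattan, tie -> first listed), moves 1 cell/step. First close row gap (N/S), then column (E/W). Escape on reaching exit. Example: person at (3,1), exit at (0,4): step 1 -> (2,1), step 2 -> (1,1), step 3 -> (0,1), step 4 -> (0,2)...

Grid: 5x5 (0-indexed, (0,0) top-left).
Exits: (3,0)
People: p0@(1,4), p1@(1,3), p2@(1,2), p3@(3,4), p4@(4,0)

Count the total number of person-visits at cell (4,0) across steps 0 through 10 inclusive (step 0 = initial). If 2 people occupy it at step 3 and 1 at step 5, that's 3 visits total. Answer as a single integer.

Answer: 1

Derivation:
Step 0: p0@(1,4) p1@(1,3) p2@(1,2) p3@(3,4) p4@(4,0) -> at (4,0): 1 [p4], cum=1
Step 1: p0@(2,4) p1@(2,3) p2@(2,2) p3@(3,3) p4@ESC -> at (4,0): 0 [-], cum=1
Step 2: p0@(3,4) p1@(3,3) p2@(3,2) p3@(3,2) p4@ESC -> at (4,0): 0 [-], cum=1
Step 3: p0@(3,3) p1@(3,2) p2@(3,1) p3@(3,1) p4@ESC -> at (4,0): 0 [-], cum=1
Step 4: p0@(3,2) p1@(3,1) p2@ESC p3@ESC p4@ESC -> at (4,0): 0 [-], cum=1
Step 5: p0@(3,1) p1@ESC p2@ESC p3@ESC p4@ESC -> at (4,0): 0 [-], cum=1
Step 6: p0@ESC p1@ESC p2@ESC p3@ESC p4@ESC -> at (4,0): 0 [-], cum=1
Total visits = 1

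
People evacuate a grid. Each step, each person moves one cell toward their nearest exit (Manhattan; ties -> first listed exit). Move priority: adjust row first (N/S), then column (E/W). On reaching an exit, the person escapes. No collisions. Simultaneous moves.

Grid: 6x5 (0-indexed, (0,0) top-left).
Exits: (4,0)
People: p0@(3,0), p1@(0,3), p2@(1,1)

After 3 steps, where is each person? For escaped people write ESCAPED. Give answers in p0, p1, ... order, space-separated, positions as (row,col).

Step 1: p0:(3,0)->(4,0)->EXIT | p1:(0,3)->(1,3) | p2:(1,1)->(2,1)
Step 2: p0:escaped | p1:(1,3)->(2,3) | p2:(2,1)->(3,1)
Step 3: p0:escaped | p1:(2,3)->(3,3) | p2:(3,1)->(4,1)

ESCAPED (3,3) (4,1)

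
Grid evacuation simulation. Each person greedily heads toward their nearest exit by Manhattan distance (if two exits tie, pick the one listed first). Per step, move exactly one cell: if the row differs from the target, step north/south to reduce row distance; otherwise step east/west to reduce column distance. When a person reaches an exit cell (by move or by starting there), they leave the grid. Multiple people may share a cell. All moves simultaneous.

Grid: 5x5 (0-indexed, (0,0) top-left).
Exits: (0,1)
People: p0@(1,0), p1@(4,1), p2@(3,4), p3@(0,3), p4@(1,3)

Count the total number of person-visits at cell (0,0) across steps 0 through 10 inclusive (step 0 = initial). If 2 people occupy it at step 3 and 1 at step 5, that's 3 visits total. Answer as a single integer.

Step 0: p0@(1,0) p1@(4,1) p2@(3,4) p3@(0,3) p4@(1,3) -> at (0,0): 0 [-], cum=0
Step 1: p0@(0,0) p1@(3,1) p2@(2,4) p3@(0,2) p4@(0,3) -> at (0,0): 1 [p0], cum=1
Step 2: p0@ESC p1@(2,1) p2@(1,4) p3@ESC p4@(0,2) -> at (0,0): 0 [-], cum=1
Step 3: p0@ESC p1@(1,1) p2@(0,4) p3@ESC p4@ESC -> at (0,0): 0 [-], cum=1
Step 4: p0@ESC p1@ESC p2@(0,3) p3@ESC p4@ESC -> at (0,0): 0 [-], cum=1
Step 5: p0@ESC p1@ESC p2@(0,2) p3@ESC p4@ESC -> at (0,0): 0 [-], cum=1
Step 6: p0@ESC p1@ESC p2@ESC p3@ESC p4@ESC -> at (0,0): 0 [-], cum=1
Total visits = 1

Answer: 1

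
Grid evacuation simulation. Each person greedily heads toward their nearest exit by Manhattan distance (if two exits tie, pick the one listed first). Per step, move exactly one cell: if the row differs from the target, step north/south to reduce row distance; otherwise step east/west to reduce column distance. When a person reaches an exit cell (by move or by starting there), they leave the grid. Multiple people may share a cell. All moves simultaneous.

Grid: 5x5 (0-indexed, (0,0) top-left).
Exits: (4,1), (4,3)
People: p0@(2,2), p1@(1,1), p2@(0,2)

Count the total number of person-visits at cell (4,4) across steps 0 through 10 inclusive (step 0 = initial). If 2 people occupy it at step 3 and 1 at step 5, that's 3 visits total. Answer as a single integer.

Step 0: p0@(2,2) p1@(1,1) p2@(0,2) -> at (4,4): 0 [-], cum=0
Step 1: p0@(3,2) p1@(2,1) p2@(1,2) -> at (4,4): 0 [-], cum=0
Step 2: p0@(4,2) p1@(3,1) p2@(2,2) -> at (4,4): 0 [-], cum=0
Step 3: p0@ESC p1@ESC p2@(3,2) -> at (4,4): 0 [-], cum=0
Step 4: p0@ESC p1@ESC p2@(4,2) -> at (4,4): 0 [-], cum=0
Step 5: p0@ESC p1@ESC p2@ESC -> at (4,4): 0 [-], cum=0
Total visits = 0

Answer: 0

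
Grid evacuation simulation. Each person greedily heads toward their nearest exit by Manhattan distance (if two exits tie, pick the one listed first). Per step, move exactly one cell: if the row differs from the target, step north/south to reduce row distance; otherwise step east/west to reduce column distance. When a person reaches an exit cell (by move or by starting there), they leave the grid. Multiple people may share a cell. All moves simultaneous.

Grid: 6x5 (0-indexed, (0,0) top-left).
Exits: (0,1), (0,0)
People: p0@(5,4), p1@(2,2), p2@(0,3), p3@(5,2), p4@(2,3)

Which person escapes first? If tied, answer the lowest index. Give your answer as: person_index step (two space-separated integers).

Answer: 2 2

Derivation:
Step 1: p0:(5,4)->(4,4) | p1:(2,2)->(1,2) | p2:(0,3)->(0,2) | p3:(5,2)->(4,2) | p4:(2,3)->(1,3)
Step 2: p0:(4,4)->(3,4) | p1:(1,2)->(0,2) | p2:(0,2)->(0,1)->EXIT | p3:(4,2)->(3,2) | p4:(1,3)->(0,3)
Step 3: p0:(3,4)->(2,4) | p1:(0,2)->(0,1)->EXIT | p2:escaped | p3:(3,2)->(2,2) | p4:(0,3)->(0,2)
Step 4: p0:(2,4)->(1,4) | p1:escaped | p2:escaped | p3:(2,2)->(1,2) | p4:(0,2)->(0,1)->EXIT
Step 5: p0:(1,4)->(0,4) | p1:escaped | p2:escaped | p3:(1,2)->(0,2) | p4:escaped
Step 6: p0:(0,4)->(0,3) | p1:escaped | p2:escaped | p3:(0,2)->(0,1)->EXIT | p4:escaped
Step 7: p0:(0,3)->(0,2) | p1:escaped | p2:escaped | p3:escaped | p4:escaped
Step 8: p0:(0,2)->(0,1)->EXIT | p1:escaped | p2:escaped | p3:escaped | p4:escaped
Exit steps: [8, 3, 2, 6, 4]
First to escape: p2 at step 2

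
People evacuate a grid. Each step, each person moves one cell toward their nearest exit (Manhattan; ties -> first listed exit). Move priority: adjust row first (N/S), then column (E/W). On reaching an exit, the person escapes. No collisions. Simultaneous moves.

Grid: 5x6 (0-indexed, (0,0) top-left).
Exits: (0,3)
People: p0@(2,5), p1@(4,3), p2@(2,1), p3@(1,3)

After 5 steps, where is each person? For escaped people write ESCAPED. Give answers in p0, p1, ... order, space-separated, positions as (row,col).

Step 1: p0:(2,5)->(1,5) | p1:(4,3)->(3,3) | p2:(2,1)->(1,1) | p3:(1,3)->(0,3)->EXIT
Step 2: p0:(1,5)->(0,5) | p1:(3,3)->(2,3) | p2:(1,1)->(0,1) | p3:escaped
Step 3: p0:(0,5)->(0,4) | p1:(2,3)->(1,3) | p2:(0,1)->(0,2) | p3:escaped
Step 4: p0:(0,4)->(0,3)->EXIT | p1:(1,3)->(0,3)->EXIT | p2:(0,2)->(0,3)->EXIT | p3:escaped

ESCAPED ESCAPED ESCAPED ESCAPED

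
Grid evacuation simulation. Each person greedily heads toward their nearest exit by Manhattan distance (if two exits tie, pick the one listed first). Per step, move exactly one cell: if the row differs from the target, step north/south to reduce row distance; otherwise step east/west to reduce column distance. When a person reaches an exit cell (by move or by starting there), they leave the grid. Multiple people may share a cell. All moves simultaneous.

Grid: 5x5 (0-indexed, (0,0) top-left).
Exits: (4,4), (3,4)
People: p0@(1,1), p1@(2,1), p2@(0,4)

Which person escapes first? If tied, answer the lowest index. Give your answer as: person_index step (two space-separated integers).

Answer: 2 3

Derivation:
Step 1: p0:(1,1)->(2,1) | p1:(2,1)->(3,1) | p2:(0,4)->(1,4)
Step 2: p0:(2,1)->(3,1) | p1:(3,1)->(3,2) | p2:(1,4)->(2,4)
Step 3: p0:(3,1)->(3,2) | p1:(3,2)->(3,3) | p2:(2,4)->(3,4)->EXIT
Step 4: p0:(3,2)->(3,3) | p1:(3,3)->(3,4)->EXIT | p2:escaped
Step 5: p0:(3,3)->(3,4)->EXIT | p1:escaped | p2:escaped
Exit steps: [5, 4, 3]
First to escape: p2 at step 3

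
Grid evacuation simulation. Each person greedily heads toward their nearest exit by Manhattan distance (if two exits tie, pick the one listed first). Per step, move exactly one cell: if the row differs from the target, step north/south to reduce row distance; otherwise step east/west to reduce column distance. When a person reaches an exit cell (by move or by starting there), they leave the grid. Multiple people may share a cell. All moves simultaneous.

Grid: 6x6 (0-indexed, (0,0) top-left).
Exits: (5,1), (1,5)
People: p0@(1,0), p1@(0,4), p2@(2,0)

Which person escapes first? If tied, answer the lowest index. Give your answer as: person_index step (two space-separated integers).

Answer: 1 2

Derivation:
Step 1: p0:(1,0)->(2,0) | p1:(0,4)->(1,4) | p2:(2,0)->(3,0)
Step 2: p0:(2,0)->(3,0) | p1:(1,4)->(1,5)->EXIT | p2:(3,0)->(4,0)
Step 3: p0:(3,0)->(4,0) | p1:escaped | p2:(4,0)->(5,0)
Step 4: p0:(4,0)->(5,0) | p1:escaped | p2:(5,0)->(5,1)->EXIT
Step 5: p0:(5,0)->(5,1)->EXIT | p1:escaped | p2:escaped
Exit steps: [5, 2, 4]
First to escape: p1 at step 2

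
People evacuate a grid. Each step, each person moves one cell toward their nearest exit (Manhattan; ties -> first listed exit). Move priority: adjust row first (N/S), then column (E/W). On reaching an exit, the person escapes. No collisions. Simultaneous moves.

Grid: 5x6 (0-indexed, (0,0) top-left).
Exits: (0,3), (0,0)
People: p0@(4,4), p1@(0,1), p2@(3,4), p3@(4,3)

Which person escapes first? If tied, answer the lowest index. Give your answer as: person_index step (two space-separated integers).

Answer: 1 1

Derivation:
Step 1: p0:(4,4)->(3,4) | p1:(0,1)->(0,0)->EXIT | p2:(3,4)->(2,4) | p3:(4,3)->(3,3)
Step 2: p0:(3,4)->(2,4) | p1:escaped | p2:(2,4)->(1,4) | p3:(3,3)->(2,3)
Step 3: p0:(2,4)->(1,4) | p1:escaped | p2:(1,4)->(0,4) | p3:(2,3)->(1,3)
Step 4: p0:(1,4)->(0,4) | p1:escaped | p2:(0,4)->(0,3)->EXIT | p3:(1,3)->(0,3)->EXIT
Step 5: p0:(0,4)->(0,3)->EXIT | p1:escaped | p2:escaped | p3:escaped
Exit steps: [5, 1, 4, 4]
First to escape: p1 at step 1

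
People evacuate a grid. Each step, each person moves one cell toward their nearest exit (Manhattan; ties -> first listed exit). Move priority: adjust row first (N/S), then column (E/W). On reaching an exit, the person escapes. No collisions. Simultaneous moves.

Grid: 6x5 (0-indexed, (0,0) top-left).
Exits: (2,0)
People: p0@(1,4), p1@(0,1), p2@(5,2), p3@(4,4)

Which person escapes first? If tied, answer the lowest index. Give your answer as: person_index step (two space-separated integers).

Step 1: p0:(1,4)->(2,4) | p1:(0,1)->(1,1) | p2:(5,2)->(4,2) | p3:(4,4)->(3,4)
Step 2: p0:(2,4)->(2,3) | p1:(1,1)->(2,1) | p2:(4,2)->(3,2) | p3:(3,4)->(2,4)
Step 3: p0:(2,3)->(2,2) | p1:(2,1)->(2,0)->EXIT | p2:(3,2)->(2,2) | p3:(2,4)->(2,3)
Step 4: p0:(2,2)->(2,1) | p1:escaped | p2:(2,2)->(2,1) | p3:(2,3)->(2,2)
Step 5: p0:(2,1)->(2,0)->EXIT | p1:escaped | p2:(2,1)->(2,0)->EXIT | p3:(2,2)->(2,1)
Step 6: p0:escaped | p1:escaped | p2:escaped | p3:(2,1)->(2,0)->EXIT
Exit steps: [5, 3, 5, 6]
First to escape: p1 at step 3

Answer: 1 3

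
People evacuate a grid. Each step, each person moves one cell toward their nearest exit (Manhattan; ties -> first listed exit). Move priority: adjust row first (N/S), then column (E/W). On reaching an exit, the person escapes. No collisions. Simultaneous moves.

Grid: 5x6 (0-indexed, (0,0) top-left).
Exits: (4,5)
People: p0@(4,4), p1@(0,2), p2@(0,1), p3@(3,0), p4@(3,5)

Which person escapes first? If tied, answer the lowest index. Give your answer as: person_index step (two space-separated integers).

Step 1: p0:(4,4)->(4,5)->EXIT | p1:(0,2)->(1,2) | p2:(0,1)->(1,1) | p3:(3,0)->(4,0) | p4:(3,5)->(4,5)->EXIT
Step 2: p0:escaped | p1:(1,2)->(2,2) | p2:(1,1)->(2,1) | p3:(4,0)->(4,1) | p4:escaped
Step 3: p0:escaped | p1:(2,2)->(3,2) | p2:(2,1)->(3,1) | p3:(4,1)->(4,2) | p4:escaped
Step 4: p0:escaped | p1:(3,2)->(4,2) | p2:(3,1)->(4,1) | p3:(4,2)->(4,3) | p4:escaped
Step 5: p0:escaped | p1:(4,2)->(4,3) | p2:(4,1)->(4,2) | p3:(4,3)->(4,4) | p4:escaped
Step 6: p0:escaped | p1:(4,3)->(4,4) | p2:(4,2)->(4,3) | p3:(4,4)->(4,5)->EXIT | p4:escaped
Step 7: p0:escaped | p1:(4,4)->(4,5)->EXIT | p2:(4,3)->(4,4) | p3:escaped | p4:escaped
Step 8: p0:escaped | p1:escaped | p2:(4,4)->(4,5)->EXIT | p3:escaped | p4:escaped
Exit steps: [1, 7, 8, 6, 1]
First to escape: p0 at step 1

Answer: 0 1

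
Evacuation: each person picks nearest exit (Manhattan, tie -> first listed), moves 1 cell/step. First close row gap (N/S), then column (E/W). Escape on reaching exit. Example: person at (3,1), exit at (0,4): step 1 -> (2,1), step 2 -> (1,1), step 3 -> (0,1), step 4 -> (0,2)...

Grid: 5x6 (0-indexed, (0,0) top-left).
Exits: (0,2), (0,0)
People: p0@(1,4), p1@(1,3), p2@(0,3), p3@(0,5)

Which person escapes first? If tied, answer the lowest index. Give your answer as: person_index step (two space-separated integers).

Step 1: p0:(1,4)->(0,4) | p1:(1,3)->(0,3) | p2:(0,3)->(0,2)->EXIT | p3:(0,5)->(0,4)
Step 2: p0:(0,4)->(0,3) | p1:(0,3)->(0,2)->EXIT | p2:escaped | p3:(0,4)->(0,3)
Step 3: p0:(0,3)->(0,2)->EXIT | p1:escaped | p2:escaped | p3:(0,3)->(0,2)->EXIT
Exit steps: [3, 2, 1, 3]
First to escape: p2 at step 1

Answer: 2 1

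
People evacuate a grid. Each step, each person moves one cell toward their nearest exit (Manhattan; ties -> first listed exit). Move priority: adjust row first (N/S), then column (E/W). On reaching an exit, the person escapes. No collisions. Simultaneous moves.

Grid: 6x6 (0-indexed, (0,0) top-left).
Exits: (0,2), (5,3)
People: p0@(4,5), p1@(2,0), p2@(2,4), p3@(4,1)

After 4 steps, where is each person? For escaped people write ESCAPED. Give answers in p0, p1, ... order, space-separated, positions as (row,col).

Step 1: p0:(4,5)->(5,5) | p1:(2,0)->(1,0) | p2:(2,4)->(1,4) | p3:(4,1)->(5,1)
Step 2: p0:(5,5)->(5,4) | p1:(1,0)->(0,0) | p2:(1,4)->(0,4) | p3:(5,1)->(5,2)
Step 3: p0:(5,4)->(5,3)->EXIT | p1:(0,0)->(0,1) | p2:(0,4)->(0,3) | p3:(5,2)->(5,3)->EXIT
Step 4: p0:escaped | p1:(0,1)->(0,2)->EXIT | p2:(0,3)->(0,2)->EXIT | p3:escaped

ESCAPED ESCAPED ESCAPED ESCAPED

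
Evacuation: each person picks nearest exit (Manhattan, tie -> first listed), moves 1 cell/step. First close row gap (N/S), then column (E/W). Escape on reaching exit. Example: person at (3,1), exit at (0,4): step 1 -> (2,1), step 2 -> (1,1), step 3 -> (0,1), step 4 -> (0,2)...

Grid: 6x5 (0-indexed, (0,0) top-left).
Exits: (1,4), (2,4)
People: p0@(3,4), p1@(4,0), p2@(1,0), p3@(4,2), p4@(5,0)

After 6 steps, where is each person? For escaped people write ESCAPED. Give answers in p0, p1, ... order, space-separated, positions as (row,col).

Step 1: p0:(3,4)->(2,4)->EXIT | p1:(4,0)->(3,0) | p2:(1,0)->(1,1) | p3:(4,2)->(3,2) | p4:(5,0)->(4,0)
Step 2: p0:escaped | p1:(3,0)->(2,0) | p2:(1,1)->(1,2) | p3:(3,2)->(2,2) | p4:(4,0)->(3,0)
Step 3: p0:escaped | p1:(2,0)->(2,1) | p2:(1,2)->(1,3) | p3:(2,2)->(2,3) | p4:(3,0)->(2,0)
Step 4: p0:escaped | p1:(2,1)->(2,2) | p2:(1,3)->(1,4)->EXIT | p3:(2,3)->(2,4)->EXIT | p4:(2,0)->(2,1)
Step 5: p0:escaped | p1:(2,2)->(2,3) | p2:escaped | p3:escaped | p4:(2,1)->(2,2)
Step 6: p0:escaped | p1:(2,3)->(2,4)->EXIT | p2:escaped | p3:escaped | p4:(2,2)->(2,3)

ESCAPED ESCAPED ESCAPED ESCAPED (2,3)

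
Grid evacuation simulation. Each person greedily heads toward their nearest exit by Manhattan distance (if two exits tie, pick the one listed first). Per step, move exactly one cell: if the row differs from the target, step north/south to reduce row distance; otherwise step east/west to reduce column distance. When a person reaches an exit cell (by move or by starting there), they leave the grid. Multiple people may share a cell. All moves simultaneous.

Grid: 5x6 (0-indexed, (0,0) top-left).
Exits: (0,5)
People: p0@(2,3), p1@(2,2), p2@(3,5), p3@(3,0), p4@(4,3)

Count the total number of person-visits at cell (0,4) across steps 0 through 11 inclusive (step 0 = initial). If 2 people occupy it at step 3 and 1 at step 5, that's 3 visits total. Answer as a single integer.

Answer: 4

Derivation:
Step 0: p0@(2,3) p1@(2,2) p2@(3,5) p3@(3,0) p4@(4,3) -> at (0,4): 0 [-], cum=0
Step 1: p0@(1,3) p1@(1,2) p2@(2,5) p3@(2,0) p4@(3,3) -> at (0,4): 0 [-], cum=0
Step 2: p0@(0,3) p1@(0,2) p2@(1,5) p3@(1,0) p4@(2,3) -> at (0,4): 0 [-], cum=0
Step 3: p0@(0,4) p1@(0,3) p2@ESC p3@(0,0) p4@(1,3) -> at (0,4): 1 [p0], cum=1
Step 4: p0@ESC p1@(0,4) p2@ESC p3@(0,1) p4@(0,3) -> at (0,4): 1 [p1], cum=2
Step 5: p0@ESC p1@ESC p2@ESC p3@(0,2) p4@(0,4) -> at (0,4): 1 [p4], cum=3
Step 6: p0@ESC p1@ESC p2@ESC p3@(0,3) p4@ESC -> at (0,4): 0 [-], cum=3
Step 7: p0@ESC p1@ESC p2@ESC p3@(0,4) p4@ESC -> at (0,4): 1 [p3], cum=4
Step 8: p0@ESC p1@ESC p2@ESC p3@ESC p4@ESC -> at (0,4): 0 [-], cum=4
Total visits = 4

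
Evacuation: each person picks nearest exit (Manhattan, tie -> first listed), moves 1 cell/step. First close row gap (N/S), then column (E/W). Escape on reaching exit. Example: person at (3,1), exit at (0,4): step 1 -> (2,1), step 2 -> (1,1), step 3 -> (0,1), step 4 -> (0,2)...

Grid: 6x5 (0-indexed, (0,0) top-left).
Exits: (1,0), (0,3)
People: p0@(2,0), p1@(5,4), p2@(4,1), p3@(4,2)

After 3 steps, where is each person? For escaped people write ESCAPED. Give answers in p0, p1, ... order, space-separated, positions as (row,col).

Step 1: p0:(2,0)->(1,0)->EXIT | p1:(5,4)->(4,4) | p2:(4,1)->(3,1) | p3:(4,2)->(3,2)
Step 2: p0:escaped | p1:(4,4)->(3,4) | p2:(3,1)->(2,1) | p3:(3,2)->(2,2)
Step 3: p0:escaped | p1:(3,4)->(2,4) | p2:(2,1)->(1,1) | p3:(2,2)->(1,2)

ESCAPED (2,4) (1,1) (1,2)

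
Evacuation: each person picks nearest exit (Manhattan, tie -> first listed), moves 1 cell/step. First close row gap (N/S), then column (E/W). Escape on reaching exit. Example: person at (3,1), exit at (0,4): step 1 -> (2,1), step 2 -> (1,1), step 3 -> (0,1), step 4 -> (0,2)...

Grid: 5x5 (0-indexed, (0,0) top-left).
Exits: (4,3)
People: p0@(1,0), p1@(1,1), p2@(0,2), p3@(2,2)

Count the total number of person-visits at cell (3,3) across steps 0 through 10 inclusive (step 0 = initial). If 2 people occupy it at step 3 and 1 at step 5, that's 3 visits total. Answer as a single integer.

Answer: 0

Derivation:
Step 0: p0@(1,0) p1@(1,1) p2@(0,2) p3@(2,2) -> at (3,3): 0 [-], cum=0
Step 1: p0@(2,0) p1@(2,1) p2@(1,2) p3@(3,2) -> at (3,3): 0 [-], cum=0
Step 2: p0@(3,0) p1@(3,1) p2@(2,2) p3@(4,2) -> at (3,3): 0 [-], cum=0
Step 3: p0@(4,0) p1@(4,1) p2@(3,2) p3@ESC -> at (3,3): 0 [-], cum=0
Step 4: p0@(4,1) p1@(4,2) p2@(4,2) p3@ESC -> at (3,3): 0 [-], cum=0
Step 5: p0@(4,2) p1@ESC p2@ESC p3@ESC -> at (3,3): 0 [-], cum=0
Step 6: p0@ESC p1@ESC p2@ESC p3@ESC -> at (3,3): 0 [-], cum=0
Total visits = 0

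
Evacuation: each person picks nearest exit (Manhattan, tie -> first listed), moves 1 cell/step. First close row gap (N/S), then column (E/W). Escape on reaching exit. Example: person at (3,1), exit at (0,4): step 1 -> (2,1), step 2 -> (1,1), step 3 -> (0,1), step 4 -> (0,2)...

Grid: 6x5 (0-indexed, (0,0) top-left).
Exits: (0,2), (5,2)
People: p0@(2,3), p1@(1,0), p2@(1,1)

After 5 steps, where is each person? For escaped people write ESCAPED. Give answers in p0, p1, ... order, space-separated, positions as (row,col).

Step 1: p0:(2,3)->(1,3) | p1:(1,0)->(0,0) | p2:(1,1)->(0,1)
Step 2: p0:(1,3)->(0,3) | p1:(0,0)->(0,1) | p2:(0,1)->(0,2)->EXIT
Step 3: p0:(0,3)->(0,2)->EXIT | p1:(0,1)->(0,2)->EXIT | p2:escaped

ESCAPED ESCAPED ESCAPED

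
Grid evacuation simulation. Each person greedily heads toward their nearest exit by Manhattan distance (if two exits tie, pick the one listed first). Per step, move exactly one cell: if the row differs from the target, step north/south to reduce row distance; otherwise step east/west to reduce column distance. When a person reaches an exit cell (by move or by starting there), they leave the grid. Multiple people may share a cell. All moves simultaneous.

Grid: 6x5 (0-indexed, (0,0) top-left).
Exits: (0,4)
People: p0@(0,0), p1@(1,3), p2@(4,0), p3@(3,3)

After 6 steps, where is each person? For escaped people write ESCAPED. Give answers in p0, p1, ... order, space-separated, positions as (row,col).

Step 1: p0:(0,0)->(0,1) | p1:(1,3)->(0,3) | p2:(4,0)->(3,0) | p3:(3,3)->(2,3)
Step 2: p0:(0,1)->(0,2) | p1:(0,3)->(0,4)->EXIT | p2:(3,0)->(2,0) | p3:(2,3)->(1,3)
Step 3: p0:(0,2)->(0,3) | p1:escaped | p2:(2,0)->(1,0) | p3:(1,3)->(0,3)
Step 4: p0:(0,3)->(0,4)->EXIT | p1:escaped | p2:(1,0)->(0,0) | p3:(0,3)->(0,4)->EXIT
Step 5: p0:escaped | p1:escaped | p2:(0,0)->(0,1) | p3:escaped
Step 6: p0:escaped | p1:escaped | p2:(0,1)->(0,2) | p3:escaped

ESCAPED ESCAPED (0,2) ESCAPED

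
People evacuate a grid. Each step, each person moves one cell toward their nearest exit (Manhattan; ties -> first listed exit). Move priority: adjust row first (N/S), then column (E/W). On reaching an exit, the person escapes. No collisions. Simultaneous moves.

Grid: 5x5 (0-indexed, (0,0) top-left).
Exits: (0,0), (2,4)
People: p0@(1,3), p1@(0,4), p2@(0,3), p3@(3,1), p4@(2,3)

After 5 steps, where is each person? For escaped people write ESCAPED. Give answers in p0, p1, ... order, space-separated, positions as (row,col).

Step 1: p0:(1,3)->(2,3) | p1:(0,4)->(1,4) | p2:(0,3)->(0,2) | p3:(3,1)->(2,1) | p4:(2,3)->(2,4)->EXIT
Step 2: p0:(2,3)->(2,4)->EXIT | p1:(1,4)->(2,4)->EXIT | p2:(0,2)->(0,1) | p3:(2,1)->(1,1) | p4:escaped
Step 3: p0:escaped | p1:escaped | p2:(0,1)->(0,0)->EXIT | p3:(1,1)->(0,1) | p4:escaped
Step 4: p0:escaped | p1:escaped | p2:escaped | p3:(0,1)->(0,0)->EXIT | p4:escaped

ESCAPED ESCAPED ESCAPED ESCAPED ESCAPED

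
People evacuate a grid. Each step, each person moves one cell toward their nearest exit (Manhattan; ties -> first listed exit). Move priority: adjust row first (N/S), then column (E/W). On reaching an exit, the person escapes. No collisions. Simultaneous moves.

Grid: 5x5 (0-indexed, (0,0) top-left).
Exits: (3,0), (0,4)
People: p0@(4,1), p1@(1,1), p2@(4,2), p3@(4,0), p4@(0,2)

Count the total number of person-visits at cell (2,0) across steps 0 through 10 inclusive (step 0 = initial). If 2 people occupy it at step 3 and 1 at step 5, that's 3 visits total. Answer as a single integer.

Answer: 0

Derivation:
Step 0: p0@(4,1) p1@(1,1) p2@(4,2) p3@(4,0) p4@(0,2) -> at (2,0): 0 [-], cum=0
Step 1: p0@(3,1) p1@(2,1) p2@(3,2) p3@ESC p4@(0,3) -> at (2,0): 0 [-], cum=0
Step 2: p0@ESC p1@(3,1) p2@(3,1) p3@ESC p4@ESC -> at (2,0): 0 [-], cum=0
Step 3: p0@ESC p1@ESC p2@ESC p3@ESC p4@ESC -> at (2,0): 0 [-], cum=0
Total visits = 0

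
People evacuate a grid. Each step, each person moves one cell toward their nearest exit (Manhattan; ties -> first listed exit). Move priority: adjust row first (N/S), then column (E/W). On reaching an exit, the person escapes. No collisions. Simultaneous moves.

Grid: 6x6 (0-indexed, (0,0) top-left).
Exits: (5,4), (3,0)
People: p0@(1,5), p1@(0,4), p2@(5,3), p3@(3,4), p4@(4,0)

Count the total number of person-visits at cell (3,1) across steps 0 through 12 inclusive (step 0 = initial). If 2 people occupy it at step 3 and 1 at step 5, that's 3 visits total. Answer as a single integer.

Step 0: p0@(1,5) p1@(0,4) p2@(5,3) p3@(3,4) p4@(4,0) -> at (3,1): 0 [-], cum=0
Step 1: p0@(2,5) p1@(1,4) p2@ESC p3@(4,4) p4@ESC -> at (3,1): 0 [-], cum=0
Step 2: p0@(3,5) p1@(2,4) p2@ESC p3@ESC p4@ESC -> at (3,1): 0 [-], cum=0
Step 3: p0@(4,5) p1@(3,4) p2@ESC p3@ESC p4@ESC -> at (3,1): 0 [-], cum=0
Step 4: p0@(5,5) p1@(4,4) p2@ESC p3@ESC p4@ESC -> at (3,1): 0 [-], cum=0
Step 5: p0@ESC p1@ESC p2@ESC p3@ESC p4@ESC -> at (3,1): 0 [-], cum=0
Total visits = 0

Answer: 0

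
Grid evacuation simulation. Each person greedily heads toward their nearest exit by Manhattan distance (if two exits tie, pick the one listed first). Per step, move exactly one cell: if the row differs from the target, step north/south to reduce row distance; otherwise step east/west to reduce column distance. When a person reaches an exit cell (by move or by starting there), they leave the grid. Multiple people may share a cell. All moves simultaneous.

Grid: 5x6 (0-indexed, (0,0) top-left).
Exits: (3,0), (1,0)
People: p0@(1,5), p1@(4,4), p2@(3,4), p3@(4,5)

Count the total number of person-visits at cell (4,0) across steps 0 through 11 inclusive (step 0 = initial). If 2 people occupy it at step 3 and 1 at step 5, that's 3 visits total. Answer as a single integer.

Answer: 0

Derivation:
Step 0: p0@(1,5) p1@(4,4) p2@(3,4) p3@(4,5) -> at (4,0): 0 [-], cum=0
Step 1: p0@(1,4) p1@(3,4) p2@(3,3) p3@(3,5) -> at (4,0): 0 [-], cum=0
Step 2: p0@(1,3) p1@(3,3) p2@(3,2) p3@(3,4) -> at (4,0): 0 [-], cum=0
Step 3: p0@(1,2) p1@(3,2) p2@(3,1) p3@(3,3) -> at (4,0): 0 [-], cum=0
Step 4: p0@(1,1) p1@(3,1) p2@ESC p3@(3,2) -> at (4,0): 0 [-], cum=0
Step 5: p0@ESC p1@ESC p2@ESC p3@(3,1) -> at (4,0): 0 [-], cum=0
Step 6: p0@ESC p1@ESC p2@ESC p3@ESC -> at (4,0): 0 [-], cum=0
Total visits = 0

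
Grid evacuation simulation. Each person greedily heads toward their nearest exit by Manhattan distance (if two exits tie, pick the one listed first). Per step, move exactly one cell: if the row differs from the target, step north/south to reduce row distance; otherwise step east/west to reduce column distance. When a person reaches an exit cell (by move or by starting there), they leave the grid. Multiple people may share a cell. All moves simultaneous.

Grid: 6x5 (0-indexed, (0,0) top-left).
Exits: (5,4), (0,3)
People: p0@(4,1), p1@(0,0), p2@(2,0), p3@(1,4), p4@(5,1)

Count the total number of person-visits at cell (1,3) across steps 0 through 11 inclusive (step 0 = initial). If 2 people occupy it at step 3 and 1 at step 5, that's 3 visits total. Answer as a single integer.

Answer: 0

Derivation:
Step 0: p0@(4,1) p1@(0,0) p2@(2,0) p3@(1,4) p4@(5,1) -> at (1,3): 0 [-], cum=0
Step 1: p0@(5,1) p1@(0,1) p2@(1,0) p3@(0,4) p4@(5,2) -> at (1,3): 0 [-], cum=0
Step 2: p0@(5,2) p1@(0,2) p2@(0,0) p3@ESC p4@(5,3) -> at (1,3): 0 [-], cum=0
Step 3: p0@(5,3) p1@ESC p2@(0,1) p3@ESC p4@ESC -> at (1,3): 0 [-], cum=0
Step 4: p0@ESC p1@ESC p2@(0,2) p3@ESC p4@ESC -> at (1,3): 0 [-], cum=0
Step 5: p0@ESC p1@ESC p2@ESC p3@ESC p4@ESC -> at (1,3): 0 [-], cum=0
Total visits = 0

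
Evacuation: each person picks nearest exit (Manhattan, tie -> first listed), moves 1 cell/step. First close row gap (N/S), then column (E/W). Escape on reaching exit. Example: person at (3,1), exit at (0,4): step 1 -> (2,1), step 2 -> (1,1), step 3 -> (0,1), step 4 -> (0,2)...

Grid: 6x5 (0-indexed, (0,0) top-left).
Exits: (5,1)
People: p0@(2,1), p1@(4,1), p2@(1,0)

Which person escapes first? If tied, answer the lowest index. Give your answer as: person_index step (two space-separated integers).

Answer: 1 1

Derivation:
Step 1: p0:(2,1)->(3,1) | p1:(4,1)->(5,1)->EXIT | p2:(1,0)->(2,0)
Step 2: p0:(3,1)->(4,1) | p1:escaped | p2:(2,0)->(3,0)
Step 3: p0:(4,1)->(5,1)->EXIT | p1:escaped | p2:(3,0)->(4,0)
Step 4: p0:escaped | p1:escaped | p2:(4,0)->(5,0)
Step 5: p0:escaped | p1:escaped | p2:(5,0)->(5,1)->EXIT
Exit steps: [3, 1, 5]
First to escape: p1 at step 1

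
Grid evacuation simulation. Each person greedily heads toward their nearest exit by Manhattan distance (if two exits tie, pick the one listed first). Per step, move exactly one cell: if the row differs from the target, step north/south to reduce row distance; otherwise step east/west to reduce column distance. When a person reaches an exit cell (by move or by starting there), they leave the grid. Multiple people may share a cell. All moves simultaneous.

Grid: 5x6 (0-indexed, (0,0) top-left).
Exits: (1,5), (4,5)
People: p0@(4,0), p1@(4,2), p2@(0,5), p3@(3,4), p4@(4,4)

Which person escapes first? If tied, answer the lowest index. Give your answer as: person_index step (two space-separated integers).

Answer: 2 1

Derivation:
Step 1: p0:(4,0)->(4,1) | p1:(4,2)->(4,3) | p2:(0,5)->(1,5)->EXIT | p3:(3,4)->(4,4) | p4:(4,4)->(4,5)->EXIT
Step 2: p0:(4,1)->(4,2) | p1:(4,3)->(4,4) | p2:escaped | p3:(4,4)->(4,5)->EXIT | p4:escaped
Step 3: p0:(4,2)->(4,3) | p1:(4,4)->(4,5)->EXIT | p2:escaped | p3:escaped | p4:escaped
Step 4: p0:(4,3)->(4,4) | p1:escaped | p2:escaped | p3:escaped | p4:escaped
Step 5: p0:(4,4)->(4,5)->EXIT | p1:escaped | p2:escaped | p3:escaped | p4:escaped
Exit steps: [5, 3, 1, 2, 1]
First to escape: p2 at step 1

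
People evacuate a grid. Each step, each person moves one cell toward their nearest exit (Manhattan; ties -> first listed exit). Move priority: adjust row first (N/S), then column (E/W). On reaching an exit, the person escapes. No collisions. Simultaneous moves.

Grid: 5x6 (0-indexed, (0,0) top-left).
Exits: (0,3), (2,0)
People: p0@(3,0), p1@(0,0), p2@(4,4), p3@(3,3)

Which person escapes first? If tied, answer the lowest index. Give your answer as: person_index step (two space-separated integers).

Answer: 0 1

Derivation:
Step 1: p0:(3,0)->(2,0)->EXIT | p1:(0,0)->(1,0) | p2:(4,4)->(3,4) | p3:(3,3)->(2,3)
Step 2: p0:escaped | p1:(1,0)->(2,0)->EXIT | p2:(3,4)->(2,4) | p3:(2,3)->(1,3)
Step 3: p0:escaped | p1:escaped | p2:(2,4)->(1,4) | p3:(1,3)->(0,3)->EXIT
Step 4: p0:escaped | p1:escaped | p2:(1,4)->(0,4) | p3:escaped
Step 5: p0:escaped | p1:escaped | p2:(0,4)->(0,3)->EXIT | p3:escaped
Exit steps: [1, 2, 5, 3]
First to escape: p0 at step 1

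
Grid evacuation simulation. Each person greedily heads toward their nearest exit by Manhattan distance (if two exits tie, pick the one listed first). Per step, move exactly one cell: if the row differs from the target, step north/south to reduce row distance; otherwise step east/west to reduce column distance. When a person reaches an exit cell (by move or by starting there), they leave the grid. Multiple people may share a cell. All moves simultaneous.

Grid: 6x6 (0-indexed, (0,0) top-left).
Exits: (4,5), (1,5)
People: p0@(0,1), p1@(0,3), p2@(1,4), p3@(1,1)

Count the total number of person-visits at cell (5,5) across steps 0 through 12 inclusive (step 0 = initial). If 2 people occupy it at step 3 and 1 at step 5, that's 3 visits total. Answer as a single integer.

Step 0: p0@(0,1) p1@(0,3) p2@(1,4) p3@(1,1) -> at (5,5): 0 [-], cum=0
Step 1: p0@(1,1) p1@(1,3) p2@ESC p3@(1,2) -> at (5,5): 0 [-], cum=0
Step 2: p0@(1,2) p1@(1,4) p2@ESC p3@(1,3) -> at (5,5): 0 [-], cum=0
Step 3: p0@(1,3) p1@ESC p2@ESC p3@(1,4) -> at (5,5): 0 [-], cum=0
Step 4: p0@(1,4) p1@ESC p2@ESC p3@ESC -> at (5,5): 0 [-], cum=0
Step 5: p0@ESC p1@ESC p2@ESC p3@ESC -> at (5,5): 0 [-], cum=0
Total visits = 0

Answer: 0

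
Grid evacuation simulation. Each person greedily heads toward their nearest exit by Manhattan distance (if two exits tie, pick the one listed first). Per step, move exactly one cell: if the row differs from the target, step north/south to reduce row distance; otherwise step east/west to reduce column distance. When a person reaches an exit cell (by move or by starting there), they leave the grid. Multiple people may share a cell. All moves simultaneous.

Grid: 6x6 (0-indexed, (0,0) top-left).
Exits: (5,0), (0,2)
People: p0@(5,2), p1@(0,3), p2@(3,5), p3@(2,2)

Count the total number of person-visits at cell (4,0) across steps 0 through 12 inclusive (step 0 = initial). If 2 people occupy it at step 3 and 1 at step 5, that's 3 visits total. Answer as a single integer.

Answer: 0

Derivation:
Step 0: p0@(5,2) p1@(0,3) p2@(3,5) p3@(2,2) -> at (4,0): 0 [-], cum=0
Step 1: p0@(5,1) p1@ESC p2@(2,5) p3@(1,2) -> at (4,0): 0 [-], cum=0
Step 2: p0@ESC p1@ESC p2@(1,5) p3@ESC -> at (4,0): 0 [-], cum=0
Step 3: p0@ESC p1@ESC p2@(0,5) p3@ESC -> at (4,0): 0 [-], cum=0
Step 4: p0@ESC p1@ESC p2@(0,4) p3@ESC -> at (4,0): 0 [-], cum=0
Step 5: p0@ESC p1@ESC p2@(0,3) p3@ESC -> at (4,0): 0 [-], cum=0
Step 6: p0@ESC p1@ESC p2@ESC p3@ESC -> at (4,0): 0 [-], cum=0
Total visits = 0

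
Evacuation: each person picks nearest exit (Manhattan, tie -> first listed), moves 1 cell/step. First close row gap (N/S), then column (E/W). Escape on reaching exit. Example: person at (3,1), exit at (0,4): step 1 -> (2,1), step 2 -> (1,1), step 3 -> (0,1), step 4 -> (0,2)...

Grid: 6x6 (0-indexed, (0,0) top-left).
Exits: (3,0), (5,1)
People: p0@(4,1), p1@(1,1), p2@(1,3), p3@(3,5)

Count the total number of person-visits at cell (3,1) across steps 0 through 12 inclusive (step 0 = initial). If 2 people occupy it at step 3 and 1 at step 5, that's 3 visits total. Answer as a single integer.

Answer: 3

Derivation:
Step 0: p0@(4,1) p1@(1,1) p2@(1,3) p3@(3,5) -> at (3,1): 0 [-], cum=0
Step 1: p0@ESC p1@(2,1) p2@(2,3) p3@(3,4) -> at (3,1): 0 [-], cum=0
Step 2: p0@ESC p1@(3,1) p2@(3,3) p3@(3,3) -> at (3,1): 1 [p1], cum=1
Step 3: p0@ESC p1@ESC p2@(3,2) p3@(3,2) -> at (3,1): 0 [-], cum=1
Step 4: p0@ESC p1@ESC p2@(3,1) p3@(3,1) -> at (3,1): 2 [p2,p3], cum=3
Step 5: p0@ESC p1@ESC p2@ESC p3@ESC -> at (3,1): 0 [-], cum=3
Total visits = 3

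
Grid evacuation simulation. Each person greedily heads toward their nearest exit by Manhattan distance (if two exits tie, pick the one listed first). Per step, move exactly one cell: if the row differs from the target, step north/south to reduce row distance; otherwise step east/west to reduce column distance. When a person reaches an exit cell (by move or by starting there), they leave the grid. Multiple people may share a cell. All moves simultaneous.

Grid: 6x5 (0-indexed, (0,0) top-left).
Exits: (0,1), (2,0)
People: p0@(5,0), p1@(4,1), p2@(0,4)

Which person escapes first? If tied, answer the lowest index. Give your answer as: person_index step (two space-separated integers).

Answer: 0 3

Derivation:
Step 1: p0:(5,0)->(4,0) | p1:(4,1)->(3,1) | p2:(0,4)->(0,3)
Step 2: p0:(4,0)->(3,0) | p1:(3,1)->(2,1) | p2:(0,3)->(0,2)
Step 3: p0:(3,0)->(2,0)->EXIT | p1:(2,1)->(2,0)->EXIT | p2:(0,2)->(0,1)->EXIT
Exit steps: [3, 3, 3]
First to escape: p0 at step 3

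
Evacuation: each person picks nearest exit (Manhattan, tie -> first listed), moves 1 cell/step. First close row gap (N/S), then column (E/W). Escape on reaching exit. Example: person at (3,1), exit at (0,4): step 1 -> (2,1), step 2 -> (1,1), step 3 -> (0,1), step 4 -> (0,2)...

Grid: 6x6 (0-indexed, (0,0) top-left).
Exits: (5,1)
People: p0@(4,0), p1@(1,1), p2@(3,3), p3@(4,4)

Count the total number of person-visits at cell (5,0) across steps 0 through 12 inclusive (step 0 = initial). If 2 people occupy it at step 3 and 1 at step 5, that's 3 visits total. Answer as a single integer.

Answer: 1

Derivation:
Step 0: p0@(4,0) p1@(1,1) p2@(3,3) p3@(4,4) -> at (5,0): 0 [-], cum=0
Step 1: p0@(5,0) p1@(2,1) p2@(4,3) p3@(5,4) -> at (5,0): 1 [p0], cum=1
Step 2: p0@ESC p1@(3,1) p2@(5,3) p3@(5,3) -> at (5,0): 0 [-], cum=1
Step 3: p0@ESC p1@(4,1) p2@(5,2) p3@(5,2) -> at (5,0): 0 [-], cum=1
Step 4: p0@ESC p1@ESC p2@ESC p3@ESC -> at (5,0): 0 [-], cum=1
Total visits = 1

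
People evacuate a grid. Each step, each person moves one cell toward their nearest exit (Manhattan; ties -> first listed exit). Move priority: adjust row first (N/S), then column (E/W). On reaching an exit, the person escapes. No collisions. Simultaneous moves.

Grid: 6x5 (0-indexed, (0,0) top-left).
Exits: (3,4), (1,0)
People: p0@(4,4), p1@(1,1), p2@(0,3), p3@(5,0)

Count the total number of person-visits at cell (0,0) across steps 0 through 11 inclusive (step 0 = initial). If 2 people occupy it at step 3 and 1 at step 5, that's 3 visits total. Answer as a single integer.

Step 0: p0@(4,4) p1@(1,1) p2@(0,3) p3@(5,0) -> at (0,0): 0 [-], cum=0
Step 1: p0@ESC p1@ESC p2@(1,3) p3@(4,0) -> at (0,0): 0 [-], cum=0
Step 2: p0@ESC p1@ESC p2@(2,3) p3@(3,0) -> at (0,0): 0 [-], cum=0
Step 3: p0@ESC p1@ESC p2@(3,3) p3@(2,0) -> at (0,0): 0 [-], cum=0
Step 4: p0@ESC p1@ESC p2@ESC p3@ESC -> at (0,0): 0 [-], cum=0
Total visits = 0

Answer: 0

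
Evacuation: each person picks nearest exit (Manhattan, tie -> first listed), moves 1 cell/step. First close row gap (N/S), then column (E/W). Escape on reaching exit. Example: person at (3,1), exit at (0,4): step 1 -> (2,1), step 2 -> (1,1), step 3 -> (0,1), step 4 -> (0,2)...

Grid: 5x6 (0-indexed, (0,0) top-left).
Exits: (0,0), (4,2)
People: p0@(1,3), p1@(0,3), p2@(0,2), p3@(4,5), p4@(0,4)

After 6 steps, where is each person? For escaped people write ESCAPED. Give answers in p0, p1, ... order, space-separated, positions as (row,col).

Step 1: p0:(1,3)->(0,3) | p1:(0,3)->(0,2) | p2:(0,2)->(0,1) | p3:(4,5)->(4,4) | p4:(0,4)->(0,3)
Step 2: p0:(0,3)->(0,2) | p1:(0,2)->(0,1) | p2:(0,1)->(0,0)->EXIT | p3:(4,4)->(4,3) | p4:(0,3)->(0,2)
Step 3: p0:(0,2)->(0,1) | p1:(0,1)->(0,0)->EXIT | p2:escaped | p3:(4,3)->(4,2)->EXIT | p4:(0,2)->(0,1)
Step 4: p0:(0,1)->(0,0)->EXIT | p1:escaped | p2:escaped | p3:escaped | p4:(0,1)->(0,0)->EXIT

ESCAPED ESCAPED ESCAPED ESCAPED ESCAPED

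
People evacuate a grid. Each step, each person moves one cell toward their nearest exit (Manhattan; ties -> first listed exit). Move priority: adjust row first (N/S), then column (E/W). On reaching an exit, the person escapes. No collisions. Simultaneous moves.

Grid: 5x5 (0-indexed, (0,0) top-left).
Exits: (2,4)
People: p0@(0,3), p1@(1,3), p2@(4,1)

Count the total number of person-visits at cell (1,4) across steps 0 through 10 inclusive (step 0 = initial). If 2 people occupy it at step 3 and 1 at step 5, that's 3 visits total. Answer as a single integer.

Step 0: p0@(0,3) p1@(1,3) p2@(4,1) -> at (1,4): 0 [-], cum=0
Step 1: p0@(1,3) p1@(2,3) p2@(3,1) -> at (1,4): 0 [-], cum=0
Step 2: p0@(2,3) p1@ESC p2@(2,1) -> at (1,4): 0 [-], cum=0
Step 3: p0@ESC p1@ESC p2@(2,2) -> at (1,4): 0 [-], cum=0
Step 4: p0@ESC p1@ESC p2@(2,3) -> at (1,4): 0 [-], cum=0
Step 5: p0@ESC p1@ESC p2@ESC -> at (1,4): 0 [-], cum=0
Total visits = 0

Answer: 0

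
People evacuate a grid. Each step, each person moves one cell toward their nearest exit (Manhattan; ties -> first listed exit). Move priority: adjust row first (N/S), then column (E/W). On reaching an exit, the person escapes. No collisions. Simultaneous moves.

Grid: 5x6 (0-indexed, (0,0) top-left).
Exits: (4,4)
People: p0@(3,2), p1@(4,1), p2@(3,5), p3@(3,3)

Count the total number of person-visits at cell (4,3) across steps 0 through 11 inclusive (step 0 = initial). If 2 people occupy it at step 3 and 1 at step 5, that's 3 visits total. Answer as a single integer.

Step 0: p0@(3,2) p1@(4,1) p2@(3,5) p3@(3,3) -> at (4,3): 0 [-], cum=0
Step 1: p0@(4,2) p1@(4,2) p2@(4,5) p3@(4,3) -> at (4,3): 1 [p3], cum=1
Step 2: p0@(4,3) p1@(4,3) p2@ESC p3@ESC -> at (4,3): 2 [p0,p1], cum=3
Step 3: p0@ESC p1@ESC p2@ESC p3@ESC -> at (4,3): 0 [-], cum=3
Total visits = 3

Answer: 3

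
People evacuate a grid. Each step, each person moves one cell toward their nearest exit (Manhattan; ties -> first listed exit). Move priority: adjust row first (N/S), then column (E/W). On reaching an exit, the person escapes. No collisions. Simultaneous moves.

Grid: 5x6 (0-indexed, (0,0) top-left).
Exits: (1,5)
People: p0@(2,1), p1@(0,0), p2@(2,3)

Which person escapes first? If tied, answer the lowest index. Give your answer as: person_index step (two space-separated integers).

Answer: 2 3

Derivation:
Step 1: p0:(2,1)->(1,1) | p1:(0,0)->(1,0) | p2:(2,3)->(1,3)
Step 2: p0:(1,1)->(1,2) | p1:(1,0)->(1,1) | p2:(1,3)->(1,4)
Step 3: p0:(1,2)->(1,3) | p1:(1,1)->(1,2) | p2:(1,4)->(1,5)->EXIT
Step 4: p0:(1,3)->(1,4) | p1:(1,2)->(1,3) | p2:escaped
Step 5: p0:(1,4)->(1,5)->EXIT | p1:(1,3)->(1,4) | p2:escaped
Step 6: p0:escaped | p1:(1,4)->(1,5)->EXIT | p2:escaped
Exit steps: [5, 6, 3]
First to escape: p2 at step 3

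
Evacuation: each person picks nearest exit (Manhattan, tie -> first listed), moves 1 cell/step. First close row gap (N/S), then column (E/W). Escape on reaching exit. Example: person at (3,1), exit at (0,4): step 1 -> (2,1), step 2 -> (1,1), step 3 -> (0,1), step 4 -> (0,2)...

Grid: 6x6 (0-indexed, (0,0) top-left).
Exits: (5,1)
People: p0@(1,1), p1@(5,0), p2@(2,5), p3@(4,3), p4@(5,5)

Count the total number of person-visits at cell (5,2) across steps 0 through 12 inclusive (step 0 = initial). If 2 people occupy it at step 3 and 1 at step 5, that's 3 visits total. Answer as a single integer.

Step 0: p0@(1,1) p1@(5,0) p2@(2,5) p3@(4,3) p4@(5,5) -> at (5,2): 0 [-], cum=0
Step 1: p0@(2,1) p1@ESC p2@(3,5) p3@(5,3) p4@(5,4) -> at (5,2): 0 [-], cum=0
Step 2: p0@(3,1) p1@ESC p2@(4,5) p3@(5,2) p4@(5,3) -> at (5,2): 1 [p3], cum=1
Step 3: p0@(4,1) p1@ESC p2@(5,5) p3@ESC p4@(5,2) -> at (5,2): 1 [p4], cum=2
Step 4: p0@ESC p1@ESC p2@(5,4) p3@ESC p4@ESC -> at (5,2): 0 [-], cum=2
Step 5: p0@ESC p1@ESC p2@(5,3) p3@ESC p4@ESC -> at (5,2): 0 [-], cum=2
Step 6: p0@ESC p1@ESC p2@(5,2) p3@ESC p4@ESC -> at (5,2): 1 [p2], cum=3
Step 7: p0@ESC p1@ESC p2@ESC p3@ESC p4@ESC -> at (5,2): 0 [-], cum=3
Total visits = 3

Answer: 3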